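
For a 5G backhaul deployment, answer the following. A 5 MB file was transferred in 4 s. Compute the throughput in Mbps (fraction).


Given: file = 5 MB, time = 4 s
File in Mb = 5 * 8 = 40 Mb
Throughput = 40 / 4 Mbps
Throughput = 10 Mbps

10


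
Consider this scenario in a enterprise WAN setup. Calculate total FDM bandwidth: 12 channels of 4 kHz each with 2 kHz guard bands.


Given: 12 channels, 4 kHz each, guard = 2 kHz
Channel bandwidth = 12 * 4 = 48 kHz
Guard bands = 11 gaps * 2 kHz = 22 kHz
Total = 48 + 22 = 70 kHz

70


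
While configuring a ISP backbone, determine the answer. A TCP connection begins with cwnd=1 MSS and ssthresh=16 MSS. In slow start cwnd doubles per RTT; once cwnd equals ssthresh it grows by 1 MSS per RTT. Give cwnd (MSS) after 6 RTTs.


RTT 0: cwnd = 1 MSS (initial)
RTT 1: cwnd = 2 MSS (slow start, doubled)
RTT 2: cwnd = 4 MSS (slow start, doubled)
RTT 3: cwnd = 8 MSS (slow start, doubled)
RTT 4: cwnd = 16 MSS (slow start, doubled)
RTT 5: cwnd = 17 MSS (congestion avoidance, +1)
RTT 6: cwnd = 18 MSS (congestion avoidance, +1)

18


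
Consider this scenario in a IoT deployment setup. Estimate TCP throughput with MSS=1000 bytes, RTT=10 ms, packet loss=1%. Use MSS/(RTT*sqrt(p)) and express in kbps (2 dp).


Given: MSS = 1000 bytes, RTT = 10 ms, loss = 1%
RTT in seconds = 10 / 1000 = 0.01
Loss rate = 1% = 0.01
sqrt(loss) = sqrt(0.01) = 0.1
Throughput (bytes/s) = 1000 / (0.01 * 0.1) = 1000000.0000
Throughput (kbps) = 1000000.0000 * 8 / 1000 = 8000.000000 -> 8000.00 kbps (2 dp)

8000.00


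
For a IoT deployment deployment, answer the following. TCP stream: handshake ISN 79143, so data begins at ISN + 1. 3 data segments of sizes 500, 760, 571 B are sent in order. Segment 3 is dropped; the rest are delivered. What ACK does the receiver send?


SYN uses sequence number 79143; first data byte = ISN + 1 = 79144.
Segment 1: SEQ = 79144, len = 500 B, covers [79144, 79643]
Segment 2: SEQ = 79644, len = 760 B, covers [79644, 80403]
Segment 3: SEQ = 80404, len = 571 B, covers [80404, 80974] [LOST]
In-order data received: bytes [79144, 80403] (segments 1..2).
Segment 3 missing -> gap begins at byte 80404.
Cumulative ACK = next expected in-order byte = 79144 + 500 + 760 = 80404

80404


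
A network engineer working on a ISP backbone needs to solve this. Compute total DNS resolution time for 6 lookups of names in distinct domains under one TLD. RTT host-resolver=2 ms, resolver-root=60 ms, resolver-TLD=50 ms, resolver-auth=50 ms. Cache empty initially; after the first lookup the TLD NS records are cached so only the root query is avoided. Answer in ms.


Lookup 1 (cold cache): local + root + TLD + auth = 2 + 60 + 50 + 50 = 162 ms
Lookups 2..6 (TLD NS cached -> skip root; new domain -> still ask TLD and auth): local + TLD + auth = 2 + 50 + 50 = 102 ms each
Remaining 5 lookups: 5 * 102 = 510 ms
Total = 162 + 510 = 672 ms

672


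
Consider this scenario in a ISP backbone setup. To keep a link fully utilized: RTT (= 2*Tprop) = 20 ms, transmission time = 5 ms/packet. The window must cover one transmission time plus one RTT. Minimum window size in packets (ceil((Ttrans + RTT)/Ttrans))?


Given: Ttrans = 5 ms, RTT = 20 ms (= 2 * Tprop, Tprop = 10 ms)
Time until first ACK returns = Ttrans + RTT = 5 + 20 = 25 ms
Need W * Ttrans >= Ttrans + RTT  ->  W >= (Ttrans + RTT) / Ttrans
(Ttrans + RTT) / Ttrans = 25 / 5 = 5
W_min = ceil(5) = 5

5


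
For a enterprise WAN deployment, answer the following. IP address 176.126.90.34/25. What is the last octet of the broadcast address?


Given: IP = 176.126.90.34, prefix = /25
Host bits = 32 - 25 = 7
Network last octet = 34 AND mask = 0
Host part size = 2^7 - 1 = 127
Broadcast last octet = 0 OR 127 = 127

127


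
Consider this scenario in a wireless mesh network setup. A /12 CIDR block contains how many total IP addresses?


Given: CIDR prefix /12
Host bits = 32 - 12 = 20
Total addresses = 2^20 = 1048576

1048576


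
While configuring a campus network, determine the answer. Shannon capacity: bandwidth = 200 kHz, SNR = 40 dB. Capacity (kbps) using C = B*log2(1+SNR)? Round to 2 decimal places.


Given: B = 200 kHz, SNR = 40 dB
SNR linear = 10^(40/10) = 10000
1 + SNR = 10001
log2(10001) = 13.2878566418
C = 200 * 1000 * 13.2878566418 = 2657571.3284 bps
C = 2657.571328 kbps -> 2657.57 kbps (2 dp)

2657.57


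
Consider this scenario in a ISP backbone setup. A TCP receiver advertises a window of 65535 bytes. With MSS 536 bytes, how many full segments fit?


Given: RWND = 65535 bytes, MSS = 536 bytes
Full segments = floor(RWND / MSS)
Full segments = floor(65535 / 536)
Full segments = floor(122.2668) = 122

122


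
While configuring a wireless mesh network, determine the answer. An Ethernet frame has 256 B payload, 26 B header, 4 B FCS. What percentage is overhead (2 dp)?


Given: payload = 256 B, header = 26 B, trailer = 4 B
Overhead bytes = header + trailer = 26 + 4 = 30
Total frame = payload + overhead = 256 + 30 = 286
Overhead % = 30 / 286 * 100 = 10.4895% -> 10.49% (2 dp)

10.49


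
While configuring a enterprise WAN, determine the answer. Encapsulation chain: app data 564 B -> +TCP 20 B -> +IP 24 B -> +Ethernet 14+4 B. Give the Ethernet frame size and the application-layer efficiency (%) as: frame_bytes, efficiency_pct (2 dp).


TCP segment = 564 + 20 = 584 B
IP packet = 584 + 24 = 608 B
Ethernet frame = 608 + 14 + 4 = 626 B
Efficiency = app / frame = 564 / 626 = 0.900958 = 90.0958% -> 90.10% (2 dp)

626, 90.10


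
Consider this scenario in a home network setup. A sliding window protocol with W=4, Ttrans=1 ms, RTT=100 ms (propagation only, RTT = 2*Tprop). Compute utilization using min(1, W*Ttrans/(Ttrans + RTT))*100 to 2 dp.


Given: W = 4, Ttrans = 1 ms, RTT = 100 ms (= 2 * Tprop, Tprop = 50 ms)
Cycle time = Ttrans + RTT = 1 + 100 = 101 ms (first packet sent until its ACK returns)
W * Ttrans = 4 * 1 = 4 ms of sending per cycle
W * Ttrans / (Ttrans + RTT) = 4 / 101 = 0.039604
U = min(1, 0.039604) = 0.039604
U% = 3.96%

3.96


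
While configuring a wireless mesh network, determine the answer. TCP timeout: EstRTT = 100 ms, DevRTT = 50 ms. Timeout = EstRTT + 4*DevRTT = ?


Given: EstRTT = 100 ms, DevRTT = 50 ms
Timeout = EstRTT + 4 * DevRTT
4 * DevRTT = 4 * 50 = 200
Timeout = 100 + 200 = 300 ms

300


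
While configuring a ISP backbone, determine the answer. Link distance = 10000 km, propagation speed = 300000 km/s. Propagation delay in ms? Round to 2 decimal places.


Given: distance = 10000 km, speed = 300000 km/s
Delay = distance / speed = 10000 / 300000 seconds
Delay in ms = 10000 * 1000 / 300000
Delay = 33.3333 ms
Rounded to 2 dp = 33.33 ms

33.33


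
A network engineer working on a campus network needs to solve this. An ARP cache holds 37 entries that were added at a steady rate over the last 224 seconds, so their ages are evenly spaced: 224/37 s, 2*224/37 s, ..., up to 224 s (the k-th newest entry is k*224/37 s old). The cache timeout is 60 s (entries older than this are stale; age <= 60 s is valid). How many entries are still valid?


Ages are k * 224/37 s for k = 1..37 (spacing = 6.0541 s).
Entry k is valid iff k * 224/37 <= 60 iff k <= 37 * 60 / 224 = 9.9107
n_valid = floor(9.9107) = 9
(n_stale = 37 - 9 = 28)

9


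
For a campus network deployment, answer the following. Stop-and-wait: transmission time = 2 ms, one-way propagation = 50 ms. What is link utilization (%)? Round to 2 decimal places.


Given: Ttrans = 2 ms, Tprop = 50 ms
RTT = 2 * Tprop = 2 * 50 = 100 ms
U = Ttrans / (Ttrans + RTT)
U = 2 / (2 + 100)
U = 2 / 102 = 0.019608
U% = 1.96%

1.96


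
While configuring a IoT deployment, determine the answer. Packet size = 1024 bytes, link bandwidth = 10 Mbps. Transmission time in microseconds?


Given: packet = 1024 bytes, bandwidth = 10 Mbps
Packet in bits = 1024 * 8 = 8192 bits
Bandwidth = 10 * 10^6 = 10000000 bps
Time = 8192 / 10000000 seconds
Time in us = 8192 * 10^6 / 10000000 = 819.2

819.2


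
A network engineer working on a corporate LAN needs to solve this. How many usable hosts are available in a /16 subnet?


Given: subnet mask /16
Host bits = 32 - 16 = 16
Total addresses = 2^16 = 65536
Usable hosts = 65536 - 2 (network + broadcast) = 65534

65534


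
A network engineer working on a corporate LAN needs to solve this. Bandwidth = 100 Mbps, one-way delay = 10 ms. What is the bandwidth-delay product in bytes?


Given: bandwidth = 100 Mbps, delay = 10 ms
BDP in bits = 100 * 10^6 * 10 / 1000
BDP in bits = 1000000
BDP in bytes = 1000000 / 8 = 125000

125000


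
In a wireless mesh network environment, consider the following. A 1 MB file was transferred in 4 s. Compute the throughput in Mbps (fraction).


Given: file = 1 MB, time = 4 s
File in Mb = 1 * 8 = 8 Mb
Throughput = 8 / 4 Mbps
Throughput = 2 Mbps

2


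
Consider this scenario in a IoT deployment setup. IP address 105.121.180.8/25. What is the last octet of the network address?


Given: IP = 105.121.180.8, prefix = /25
Subnet mask = 255.255.255.128
Last octet of IP: 8
Last octet of mask: 128
Network last octet = 8 AND 128 = 0

0


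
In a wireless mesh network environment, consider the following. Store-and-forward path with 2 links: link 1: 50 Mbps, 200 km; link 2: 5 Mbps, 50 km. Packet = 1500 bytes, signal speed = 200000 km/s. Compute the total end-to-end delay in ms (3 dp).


Packet = 1500 bytes = 12000 bits. Store-and-forward: sum (t_trans + t_prop) per link.
Link 1: t_trans = 12000/(50*10^6) s = 0.2400 ms; t_prop = 200/200000 s = 1.0000 ms; subtotal = 1.2400 ms
Link 2: t_trans = 12000/(5*10^6) s = 2.4000 ms; t_prop = 50/200000 s = 0.2500 ms; subtotal = 2.6500 ms
End-to-end = 1.2400 + 2.6500 = 3.8900 ms -> 3.890 ms (3 dp)

3.890


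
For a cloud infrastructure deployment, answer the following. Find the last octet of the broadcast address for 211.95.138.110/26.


Given: IP = 211.95.138.110, prefix = /26
Host bits = 32 - 26 = 6
Network last octet = 110 AND mask = 64
Host part size = 2^6 - 1 = 63
Broadcast last octet = 64 OR 63 = 127

127


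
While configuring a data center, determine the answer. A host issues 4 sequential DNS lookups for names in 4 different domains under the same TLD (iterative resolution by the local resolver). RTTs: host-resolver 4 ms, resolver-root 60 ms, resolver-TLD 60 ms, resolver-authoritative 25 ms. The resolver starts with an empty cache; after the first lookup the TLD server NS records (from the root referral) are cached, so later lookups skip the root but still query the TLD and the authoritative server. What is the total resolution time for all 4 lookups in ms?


Lookup 1 (cold cache): local + root + TLD + auth = 4 + 60 + 60 + 25 = 149 ms
Lookups 2..4 (TLD NS cached -> skip root; new domain -> still ask TLD and auth): local + TLD + auth = 4 + 60 + 25 = 89 ms each
Remaining 3 lookups: 3 * 89 = 267 ms
Total = 149 + 267 = 416 ms

416


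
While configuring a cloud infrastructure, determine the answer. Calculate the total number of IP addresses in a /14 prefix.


Given: CIDR prefix /14
Host bits = 32 - 14 = 18
Total addresses = 2^18 = 262144

262144


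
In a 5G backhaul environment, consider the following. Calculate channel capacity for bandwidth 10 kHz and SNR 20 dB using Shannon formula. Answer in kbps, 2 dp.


Given: B = 10 kHz, SNR = 20 dB
SNR linear = 10^(20/10) = 100
1 + SNR = 101
log2(101) = 6.6582114828
C = 10 * 1000 * 6.6582114828 = 66582.1148 bps
C = 66.582115 kbps -> 66.58 kbps (2 dp)

66.58


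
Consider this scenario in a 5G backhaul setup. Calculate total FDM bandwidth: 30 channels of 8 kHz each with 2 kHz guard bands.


Given: 30 channels, 8 kHz each, guard = 2 kHz
Channel bandwidth = 30 * 8 = 240 kHz
Guard bands = 29 gaps * 2 kHz = 58 kHz
Total = 240 + 58 = 298 kHz

298


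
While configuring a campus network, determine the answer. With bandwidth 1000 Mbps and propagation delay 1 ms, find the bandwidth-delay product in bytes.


Given: bandwidth = 1000 Mbps, delay = 1 ms
BDP in bits = 1000 * 10^6 * 1 / 1000
BDP in bits = 1000000
BDP in bytes = 1000000 / 8 = 125000

125000


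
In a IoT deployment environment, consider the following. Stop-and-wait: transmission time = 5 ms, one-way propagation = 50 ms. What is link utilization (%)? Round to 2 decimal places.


Given: Ttrans = 5 ms, Tprop = 50 ms
RTT = 2 * Tprop = 2 * 50 = 100 ms
U = Ttrans / (Ttrans + RTT)
U = 5 / (5 + 100)
U = 5 / 105 = 0.047619
U% = 4.76%

4.76


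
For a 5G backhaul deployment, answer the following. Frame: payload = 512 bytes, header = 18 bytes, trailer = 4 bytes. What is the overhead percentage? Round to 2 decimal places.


Given: payload = 512 B, header = 18 B, trailer = 4 B
Overhead bytes = header + trailer = 18 + 4 = 22
Total frame = payload + overhead = 512 + 22 = 534
Overhead % = 22 / 534 * 100 = 4.1199% -> 4.12% (2 dp)

4.12


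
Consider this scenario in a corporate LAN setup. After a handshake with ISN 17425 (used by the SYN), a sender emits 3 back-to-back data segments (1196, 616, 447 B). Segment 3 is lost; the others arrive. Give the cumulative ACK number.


SYN uses sequence number 17425; first data byte = ISN + 1 = 17426.
Segment 1: SEQ = 17426, len = 1196 B, covers [17426, 18621]
Segment 2: SEQ = 18622, len = 616 B, covers [18622, 19237]
Segment 3: SEQ = 19238, len = 447 B, covers [19238, 19684] [LOST]
In-order data received: bytes [17426, 19237] (segments 1..2).
Segment 3 missing -> gap begins at byte 19238.
Cumulative ACK = next expected in-order byte = 17426 + 1196 + 616 = 19238

19238


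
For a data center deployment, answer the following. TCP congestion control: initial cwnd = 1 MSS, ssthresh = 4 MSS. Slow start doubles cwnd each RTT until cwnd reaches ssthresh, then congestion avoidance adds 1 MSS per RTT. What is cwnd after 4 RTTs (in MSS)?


RTT 0: cwnd = 1 MSS (initial)
RTT 1: cwnd = 2 MSS (slow start, doubled)
RTT 2: cwnd = 4 MSS (slow start, doubled)
RTT 3: cwnd = 5 MSS (congestion avoidance, +1)
RTT 4: cwnd = 6 MSS (congestion avoidance, +1)

6


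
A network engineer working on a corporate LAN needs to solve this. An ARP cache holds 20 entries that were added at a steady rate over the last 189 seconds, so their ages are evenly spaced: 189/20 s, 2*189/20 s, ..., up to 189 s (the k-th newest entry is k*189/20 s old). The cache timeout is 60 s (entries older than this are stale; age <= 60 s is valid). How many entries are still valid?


Ages are k * 189/20 s for k = 1..20 (spacing = 9.4500 s).
Entry k is valid iff k * 189/20 <= 60 iff k <= 20 * 60 / 189 = 6.3492
n_valid = floor(6.3492) = 6
(n_stale = 20 - 6 = 14)

6


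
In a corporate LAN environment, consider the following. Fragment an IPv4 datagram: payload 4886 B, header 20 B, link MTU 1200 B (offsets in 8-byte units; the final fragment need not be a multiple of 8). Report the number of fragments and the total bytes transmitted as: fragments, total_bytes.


Max data per non-final fragment = floor((MTU - header)/8)*8 = floor((1200 - 20)/8)*8 = floor(1180/8)*8 = 1176 B
Final fragment needs no 8-byte alignment: it can carry up to MTU - header = 1180 B
Non-final fragments needed = ceil((payload - 1180) / 1176) = ceil(3706/1176) = ceil(3.1514) = 4
Number of fragments = 4 + 1 = 5
Fragment sizes (data): 4 * 1176 B + 182 B (last, 182 <= 1180 OK)
Total bytes sent = payload + n_frags * header = 4886 + 5*20 = 4886 + 100 = 4986 B

5, 4986


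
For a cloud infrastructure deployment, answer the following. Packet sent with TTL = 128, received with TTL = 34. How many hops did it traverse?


Given: initial TTL = 128, received TTL = 34
Hops = initial TTL - received TTL
Hops = 128 - 34 = 94

94


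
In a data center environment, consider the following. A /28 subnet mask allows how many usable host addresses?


Given: subnet mask /28
Host bits = 32 - 28 = 4
Total addresses = 2^4 = 16
Usable hosts = 16 - 2 (network + broadcast) = 14

14


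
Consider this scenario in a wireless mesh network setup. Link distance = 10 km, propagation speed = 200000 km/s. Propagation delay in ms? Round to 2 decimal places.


Given: distance = 10 km, speed = 200000 km/s
Delay = distance / speed = 10 / 200000 seconds
Delay in ms = 10 * 1000 / 200000
Delay = 0.0500 ms
Rounded to 2 dp = 0.05 ms

0.05


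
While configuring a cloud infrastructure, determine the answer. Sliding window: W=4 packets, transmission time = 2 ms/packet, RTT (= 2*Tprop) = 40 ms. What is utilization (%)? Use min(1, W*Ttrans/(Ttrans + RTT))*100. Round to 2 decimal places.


Given: W = 4, Ttrans = 2 ms, RTT = 40 ms (= 2 * Tprop, Tprop = 20 ms)
Cycle time = Ttrans + RTT = 2 + 40 = 42 ms (first packet sent until its ACK returns)
W * Ttrans = 4 * 2 = 8 ms of sending per cycle
W * Ttrans / (Ttrans + RTT) = 8 / 42 = 0.190476
U = min(1, 0.190476) = 0.190476
U% = 19.05%

19.05


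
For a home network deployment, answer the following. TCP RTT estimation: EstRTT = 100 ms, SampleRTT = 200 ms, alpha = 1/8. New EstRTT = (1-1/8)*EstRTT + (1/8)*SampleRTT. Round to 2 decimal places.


Given: EstRTT = 100 ms, SampleRTT = 200 ms, alpha = 1/8
New EstRTT = (1 - alpha) * EstRTT + alpha * SampleRTT
(7/8) * 100 = 87.5
(1/8) * 200 = 25
New EstRTT = 87.5 + 25 = 112.5 ms -> 112.50 ms (2 dp)

112.50


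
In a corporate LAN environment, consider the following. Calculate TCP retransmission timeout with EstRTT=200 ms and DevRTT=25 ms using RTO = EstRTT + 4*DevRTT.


Given: EstRTT = 200 ms, DevRTT = 25 ms
Timeout = EstRTT + 4 * DevRTT
4 * DevRTT = 4 * 25 = 100
Timeout = 200 + 100 = 300 ms

300


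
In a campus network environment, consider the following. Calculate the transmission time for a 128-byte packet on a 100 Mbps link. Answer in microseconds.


Given: packet = 128 bytes, bandwidth = 100 Mbps
Packet in bits = 128 * 8 = 1024 bits
Bandwidth = 100 * 10^6 = 100000000 bps
Time = 1024 / 100000000 seconds
Time in us = 1024 * 10^6 / 100000000 = 10.24

10.24


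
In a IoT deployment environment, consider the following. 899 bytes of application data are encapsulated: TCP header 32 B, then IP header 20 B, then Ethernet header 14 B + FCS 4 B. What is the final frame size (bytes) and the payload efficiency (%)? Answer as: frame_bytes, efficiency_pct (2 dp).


TCP segment = 899 + 32 = 931 B
IP packet = 931 + 20 = 951 B
Ethernet frame = 951 + 14 + 4 = 969 B
Efficiency = app / frame = 899 / 969 = 0.927761 = 92.7761% -> 92.78% (2 dp)

969, 92.78


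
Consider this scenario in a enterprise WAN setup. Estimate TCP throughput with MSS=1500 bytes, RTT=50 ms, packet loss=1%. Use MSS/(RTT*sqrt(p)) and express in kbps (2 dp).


Given: MSS = 1500 bytes, RTT = 50 ms, loss = 1%
RTT in seconds = 50 / 1000 = 0.05
Loss rate = 1% = 0.01
sqrt(loss) = sqrt(0.01) = 0.1
Throughput (bytes/s) = 1500 / (0.05 * 0.1) = 300000.0000
Throughput (kbps) = 300000.0000 * 8 / 1000 = 2400.000000 -> 2400.00 kbps (2 dp)

2400.00


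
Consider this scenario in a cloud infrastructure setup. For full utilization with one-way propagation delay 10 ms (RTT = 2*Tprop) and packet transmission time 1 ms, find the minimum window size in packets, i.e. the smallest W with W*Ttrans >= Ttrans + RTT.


Given: Ttrans = 1 ms, RTT = 20 ms (= 2 * Tprop, Tprop = 10 ms)
Time until first ACK returns = Ttrans + RTT = 1 + 20 = 21 ms
Need W * Ttrans >= Ttrans + RTT  ->  W >= (Ttrans + RTT) / Ttrans
(Ttrans + RTT) / Ttrans = 21 / 1 = 21
W_min = ceil(21) = 21

21


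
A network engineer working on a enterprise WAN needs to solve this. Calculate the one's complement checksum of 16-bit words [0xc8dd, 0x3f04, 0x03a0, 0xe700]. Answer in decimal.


Given words: [0xc8dd, 0x3f04, 0x03a0, 0xe700]
Step 1: Sum all words
Raw sum = 51421 + 16132 + 928 + 59136 = 127617
Step 2: Fold carry: (62081 + 1) = 62082
One's complement = ~62082 & 0xFFFF = 3453

3453


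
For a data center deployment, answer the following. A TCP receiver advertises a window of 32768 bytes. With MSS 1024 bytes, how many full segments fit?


Given: RWND = 32768 bytes, MSS = 1024 bytes
Full segments = floor(RWND / MSS)
Full segments = floor(32768 / 1024)
Full segments = floor(32.0) = 32

32


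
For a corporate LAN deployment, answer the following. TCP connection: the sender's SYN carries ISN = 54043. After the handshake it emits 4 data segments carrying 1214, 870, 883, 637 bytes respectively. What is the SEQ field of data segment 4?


The SYN occupies sequence number ISN = 54043, so the first data byte is ISN + 1 = 54044.
SEQ of data segment i = (ISN + 1) + sum of payload sizes of segments 1..i-1.
Segment 1: SEQ = 54044, payload = 1214 bytes
Segment 2: SEQ = 55258, payload = 870 bytes
Segment 3: SEQ = 56128, payload = 883 bytes
Segment 4: SEQ = 57011, payload = 637 bytes
SEQ of segment 4 = 54044 + 1214 + 870 + 883 = 57011

57011


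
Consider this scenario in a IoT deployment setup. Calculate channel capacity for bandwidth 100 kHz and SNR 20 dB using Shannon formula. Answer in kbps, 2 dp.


Given: B = 100 kHz, SNR = 20 dB
SNR linear = 10^(20/10) = 100
1 + SNR = 101
log2(101) = 6.6582114828
C = 100 * 1000 * 6.6582114828 = 665821.1483 bps
C = 665.821148 kbps -> 665.82 kbps (2 dp)

665.82


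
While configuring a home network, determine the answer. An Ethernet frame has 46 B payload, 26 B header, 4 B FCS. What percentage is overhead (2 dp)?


Given: payload = 46 B, header = 26 B, trailer = 4 B
Overhead bytes = header + trailer = 26 + 4 = 30
Total frame = payload + overhead = 46 + 30 = 76
Overhead % = 30 / 76 * 100 = 39.4737% -> 39.47% (2 dp)

39.47


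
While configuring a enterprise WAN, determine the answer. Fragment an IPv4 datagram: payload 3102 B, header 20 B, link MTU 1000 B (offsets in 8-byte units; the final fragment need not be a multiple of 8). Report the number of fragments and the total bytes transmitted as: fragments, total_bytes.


Max data per non-final fragment = floor((MTU - header)/8)*8 = floor((1000 - 20)/8)*8 = floor(980/8)*8 = 976 B
Final fragment needs no 8-byte alignment: it can carry up to MTU - header = 980 B
Non-final fragments needed = ceil((payload - 980) / 976) = ceil(2122/976) = ceil(2.1742) = 3
Number of fragments = 3 + 1 = 4
Fragment sizes (data): 3 * 976 B + 174 B (last, 174 <= 980 OK)
Total bytes sent = payload + n_frags * header = 3102 + 4*20 = 3102 + 80 = 3182 B

4, 3182


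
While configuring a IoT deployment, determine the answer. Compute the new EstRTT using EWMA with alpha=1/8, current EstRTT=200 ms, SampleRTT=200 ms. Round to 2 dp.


Given: EstRTT = 200 ms, SampleRTT = 200 ms, alpha = 1/8
New EstRTT = (1 - alpha) * EstRTT + alpha * SampleRTT
(7/8) * 200 = 175
(1/8) * 200 = 25
New EstRTT = 175 + 25 = 200 ms -> 200.00 ms (2 dp)

200.00


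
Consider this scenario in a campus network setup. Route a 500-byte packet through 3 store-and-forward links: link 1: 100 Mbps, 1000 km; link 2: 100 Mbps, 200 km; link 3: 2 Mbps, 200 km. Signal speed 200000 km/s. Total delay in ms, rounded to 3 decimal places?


Packet = 500 bytes = 4000 bits. Store-and-forward: sum (t_trans + t_prop) per link.
Link 1: t_trans = 4000/(100*10^6) s = 0.0400 ms; t_prop = 1000/200000 s = 5.0000 ms; subtotal = 5.0400 ms
Link 2: t_trans = 4000/(100*10^6) s = 0.0400 ms; t_prop = 200/200000 s = 1.0000 ms; subtotal = 1.0400 ms
Link 3: t_trans = 4000/(2*10^6) s = 2.0000 ms; t_prop = 200/200000 s = 1.0000 ms; subtotal = 3.0000 ms
End-to-end = 5.0400 + 1.0400 + 3.0000 = 9.0800 ms -> 9.080 ms (3 dp)

9.080


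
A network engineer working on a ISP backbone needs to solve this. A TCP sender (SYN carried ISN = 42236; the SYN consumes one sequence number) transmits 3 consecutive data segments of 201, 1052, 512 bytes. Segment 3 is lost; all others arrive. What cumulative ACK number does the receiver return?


SYN uses sequence number 42236; first data byte = ISN + 1 = 42237.
Segment 1: SEQ = 42237, len = 201 B, covers [42237, 42437]
Segment 2: SEQ = 42438, len = 1052 B, covers [42438, 43489]
Segment 3: SEQ = 43490, len = 512 B, covers [43490, 44001] [LOST]
In-order data received: bytes [42237, 43489] (segments 1..2).
Segment 3 missing -> gap begins at byte 43490.
Cumulative ACK = next expected in-order byte = 42237 + 201 + 1052 = 43490

43490


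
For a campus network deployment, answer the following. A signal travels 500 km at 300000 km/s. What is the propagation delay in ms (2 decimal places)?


Given: distance = 500 km, speed = 300000 km/s
Delay = distance / speed = 500 / 300000 seconds
Delay in ms = 500 * 1000 / 300000
Delay = 1.6667 ms
Rounded to 2 dp = 1.67 ms

1.67


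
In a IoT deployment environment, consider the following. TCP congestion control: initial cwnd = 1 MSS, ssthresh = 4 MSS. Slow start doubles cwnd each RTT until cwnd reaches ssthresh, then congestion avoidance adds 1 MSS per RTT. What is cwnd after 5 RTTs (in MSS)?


RTT 0: cwnd = 1 MSS (initial)
RTT 1: cwnd = 2 MSS (slow start, doubled)
RTT 2: cwnd = 4 MSS (slow start, doubled)
RTT 3: cwnd = 5 MSS (congestion avoidance, +1)
RTT 4: cwnd = 6 MSS (congestion avoidance, +1)
RTT 5: cwnd = 7 MSS (congestion avoidance, +1)

7


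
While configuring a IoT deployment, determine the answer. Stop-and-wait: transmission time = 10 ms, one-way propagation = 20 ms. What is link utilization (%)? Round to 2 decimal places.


Given: Ttrans = 10 ms, Tprop = 20 ms
RTT = 2 * Tprop = 2 * 20 = 40 ms
U = Ttrans / (Ttrans + RTT)
U = 10 / (10 + 40)
U = 10 / 50 = 0.2
U% = 20.00%

20.00


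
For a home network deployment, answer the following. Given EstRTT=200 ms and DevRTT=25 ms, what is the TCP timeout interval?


Given: EstRTT = 200 ms, DevRTT = 25 ms
Timeout = EstRTT + 4 * DevRTT
4 * DevRTT = 4 * 25 = 100
Timeout = 200 + 100 = 300 ms

300


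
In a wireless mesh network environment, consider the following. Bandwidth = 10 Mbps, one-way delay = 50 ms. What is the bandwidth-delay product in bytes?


Given: bandwidth = 10 Mbps, delay = 50 ms
BDP in bits = 10 * 10^6 * 50 / 1000
BDP in bits = 500000
BDP in bytes = 500000 / 8 = 62500

62500


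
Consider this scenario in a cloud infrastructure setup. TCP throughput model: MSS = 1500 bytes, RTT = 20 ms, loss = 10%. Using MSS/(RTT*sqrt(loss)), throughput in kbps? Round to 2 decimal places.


Given: MSS = 1500 bytes, RTT = 20 ms, loss = 10%
RTT in seconds = 20 / 1000 = 0.02
Loss rate = 10% = 0.1
sqrt(loss) = sqrt(0.1) = 0.316227766017
Throughput (bytes/s) = 1500 / (0.02 * 0.316227766017) = 237170.8245
Throughput (kbps) = 237170.8245 * 8 / 1000 = 1897.366596 -> 1897.37 kbps (2 dp)

1897.37


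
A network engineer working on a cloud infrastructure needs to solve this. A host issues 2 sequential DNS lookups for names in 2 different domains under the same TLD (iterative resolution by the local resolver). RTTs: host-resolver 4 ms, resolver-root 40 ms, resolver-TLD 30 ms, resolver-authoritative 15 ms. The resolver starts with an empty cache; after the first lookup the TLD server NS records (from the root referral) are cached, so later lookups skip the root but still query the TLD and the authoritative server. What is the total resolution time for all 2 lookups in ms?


Lookup 1 (cold cache): local + root + TLD + auth = 4 + 40 + 30 + 15 = 89 ms
Lookups 2..2 (TLD NS cached -> skip root; new domain -> still ask TLD and auth): local + TLD + auth = 4 + 30 + 15 = 49 ms each
Remaining 1 lookups: 1 * 49 = 49 ms
Total = 89 + 49 = 138 ms

138


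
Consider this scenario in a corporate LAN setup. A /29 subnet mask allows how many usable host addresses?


Given: subnet mask /29
Host bits = 32 - 29 = 3
Total addresses = 2^3 = 8
Usable hosts = 8 - 2 (network + broadcast) = 6

6


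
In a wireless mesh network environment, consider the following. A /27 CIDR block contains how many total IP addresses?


Given: CIDR prefix /27
Host bits = 32 - 27 = 5
Total addresses = 2^5 = 32

32


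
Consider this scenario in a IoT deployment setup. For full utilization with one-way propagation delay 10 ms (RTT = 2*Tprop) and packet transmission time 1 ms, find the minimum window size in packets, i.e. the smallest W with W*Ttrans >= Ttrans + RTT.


Given: Ttrans = 1 ms, RTT = 20 ms (= 2 * Tprop, Tprop = 10 ms)
Time until first ACK returns = Ttrans + RTT = 1 + 20 = 21 ms
Need W * Ttrans >= Ttrans + RTT  ->  W >= (Ttrans + RTT) / Ttrans
(Ttrans + RTT) / Ttrans = 21 / 1 = 21
W_min = ceil(21) = 21

21


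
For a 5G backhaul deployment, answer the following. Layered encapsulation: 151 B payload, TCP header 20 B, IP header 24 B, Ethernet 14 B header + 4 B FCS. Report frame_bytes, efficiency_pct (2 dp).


TCP segment = 151 + 20 = 171 B
IP packet = 171 + 24 = 195 B
Ethernet frame = 195 + 14 + 4 = 213 B
Efficiency = app / frame = 151 / 213 = 0.708920 = 70.8920% -> 70.89% (2 dp)

213, 70.89


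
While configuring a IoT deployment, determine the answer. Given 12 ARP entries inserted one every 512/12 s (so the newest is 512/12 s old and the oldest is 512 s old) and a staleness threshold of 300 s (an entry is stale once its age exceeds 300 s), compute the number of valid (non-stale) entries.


Ages are k * 512/12 s for k = 1..12 (spacing = 42.6667 s).
Entry k is valid iff k * 512/12 <= 300 iff k <= 12 * 300 / 512 = 7.0312
n_valid = floor(7.0312) = 7
(n_stale = 12 - 7 = 5)

7


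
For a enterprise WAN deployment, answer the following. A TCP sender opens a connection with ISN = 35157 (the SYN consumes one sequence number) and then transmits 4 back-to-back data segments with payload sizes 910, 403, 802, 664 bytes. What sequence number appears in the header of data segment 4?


The SYN occupies sequence number ISN = 35157, so the first data byte is ISN + 1 = 35158.
SEQ of data segment i = (ISN + 1) + sum of payload sizes of segments 1..i-1.
Segment 1: SEQ = 35158, payload = 910 bytes
Segment 2: SEQ = 36068, payload = 403 bytes
Segment 3: SEQ = 36471, payload = 802 bytes
Segment 4: SEQ = 37273, payload = 664 bytes
SEQ of segment 4 = 35158 + 910 + 403 + 802 = 37273

37273


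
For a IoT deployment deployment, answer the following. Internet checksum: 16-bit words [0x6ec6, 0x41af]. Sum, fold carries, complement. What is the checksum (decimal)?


Given words: [0x6ec6, 0x41af]
Step 1: Sum all words
Raw sum = 28358 + 16815 = 45173
One's complement = ~45173 & 0xFFFF = 20362

20362


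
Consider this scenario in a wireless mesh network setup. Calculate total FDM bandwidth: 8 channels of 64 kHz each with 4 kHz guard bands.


Given: 8 channels, 64 kHz each, guard = 4 kHz
Channel bandwidth = 8 * 64 = 512 kHz
Guard bands = 7 gaps * 4 kHz = 28 kHz
Total = 512 + 28 = 540 kHz

540


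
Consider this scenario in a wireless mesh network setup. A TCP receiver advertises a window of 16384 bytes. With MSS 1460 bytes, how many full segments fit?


Given: RWND = 16384 bytes, MSS = 1460 bytes
Full segments = floor(RWND / MSS)
Full segments = floor(16384 / 1460)
Full segments = floor(11.2219) = 11

11


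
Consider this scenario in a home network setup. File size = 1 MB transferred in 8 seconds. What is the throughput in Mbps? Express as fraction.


Given: file = 1 MB, time = 8 s
File in Mb = 1 * 8 = 8 Mb
Throughput = 8 / 8 Mbps
Throughput = 1 Mbps

1


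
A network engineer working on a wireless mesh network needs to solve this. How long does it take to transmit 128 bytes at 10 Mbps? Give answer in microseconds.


Given: packet = 128 bytes, bandwidth = 10 Mbps
Packet in bits = 128 * 8 = 1024 bits
Bandwidth = 10 * 10^6 = 10000000 bps
Time = 1024 / 10000000 seconds
Time in us = 1024 * 10^6 / 10000000 = 102.4

102.4


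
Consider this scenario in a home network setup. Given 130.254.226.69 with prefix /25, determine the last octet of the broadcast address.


Given: IP = 130.254.226.69, prefix = /25
Host bits = 32 - 25 = 7
Network last octet = 69 AND mask = 0
Host part size = 2^7 - 1 = 127
Broadcast last octet = 0 OR 127 = 127

127


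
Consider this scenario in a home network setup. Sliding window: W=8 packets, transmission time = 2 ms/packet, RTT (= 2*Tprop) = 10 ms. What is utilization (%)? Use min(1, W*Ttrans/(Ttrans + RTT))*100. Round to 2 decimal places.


Given: W = 8, Ttrans = 2 ms, RTT = 10 ms (= 2 * Tprop, Tprop = 5 ms)
Cycle time = Ttrans + RTT = 2 + 10 = 12 ms (first packet sent until its ACK returns)
W * Ttrans = 8 * 2 = 16 ms of sending per cycle
W * Ttrans / (Ttrans + RTT) = 16 / 12 = 1.333333
U = min(1, 1.333333) = 1.000000
U% = 100.00%

100.00


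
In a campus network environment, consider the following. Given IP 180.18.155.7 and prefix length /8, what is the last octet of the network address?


Given: IP = 180.18.155.7, prefix = /8
Subnet mask = 255.0.0.0
Last octet of IP: 7
Last octet of mask: 0
Network last octet = 7 AND 0 = 0

0


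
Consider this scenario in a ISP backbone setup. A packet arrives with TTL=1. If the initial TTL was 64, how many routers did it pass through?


Given: initial TTL = 64, received TTL = 1
Hops = initial TTL - received TTL
Hops = 64 - 1 = 63

63


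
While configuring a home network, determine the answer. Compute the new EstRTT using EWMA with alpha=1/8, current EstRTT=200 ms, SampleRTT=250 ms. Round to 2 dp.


Given: EstRTT = 200 ms, SampleRTT = 250 ms, alpha = 1/8
New EstRTT = (1 - alpha) * EstRTT + alpha * SampleRTT
(7/8) * 200 = 175
(1/8) * 250 = 31.25
New EstRTT = 175 + 31.25 = 206.25 ms -> 206.25 ms (2 dp)

206.25


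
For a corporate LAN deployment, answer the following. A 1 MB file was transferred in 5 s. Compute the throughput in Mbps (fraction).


Given: file = 1 MB, time = 5 s
File in Mb = 1 * 8 = 8 Mb
Throughput = 8 / 5 Mbps
Throughput = 8/5 Mbps

8/5


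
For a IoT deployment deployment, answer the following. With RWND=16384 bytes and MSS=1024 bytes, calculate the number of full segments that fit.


Given: RWND = 16384 bytes, MSS = 1024 bytes
Full segments = floor(RWND / MSS)
Full segments = floor(16384 / 1024)
Full segments = floor(16.0) = 16

16


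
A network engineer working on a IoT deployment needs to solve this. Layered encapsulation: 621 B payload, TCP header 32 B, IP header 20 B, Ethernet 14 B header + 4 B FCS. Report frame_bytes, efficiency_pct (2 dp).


TCP segment = 621 + 32 = 653 B
IP packet = 653 + 20 = 673 B
Ethernet frame = 673 + 14 + 4 = 691 B
Efficiency = app / frame = 621 / 691 = 0.898698 = 89.8698% -> 89.87% (2 dp)

691, 89.87


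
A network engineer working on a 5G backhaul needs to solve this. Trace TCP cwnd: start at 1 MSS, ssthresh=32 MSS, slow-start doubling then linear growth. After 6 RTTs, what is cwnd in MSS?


RTT 0: cwnd = 1 MSS (initial)
RTT 1: cwnd = 2 MSS (slow start, doubled)
RTT 2: cwnd = 4 MSS (slow start, doubled)
RTT 3: cwnd = 8 MSS (slow start, doubled)
RTT 4: cwnd = 16 MSS (slow start, doubled)
RTT 5: cwnd = 32 MSS (slow start, doubled)
RTT 6: cwnd = 33 MSS (congestion avoidance, +1)

33


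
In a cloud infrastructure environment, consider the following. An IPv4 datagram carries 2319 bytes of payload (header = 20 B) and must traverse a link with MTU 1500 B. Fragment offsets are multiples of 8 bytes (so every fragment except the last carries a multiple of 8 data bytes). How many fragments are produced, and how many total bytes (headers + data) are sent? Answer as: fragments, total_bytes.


Max data per non-final fragment = floor((MTU - header)/8)*8 = floor((1500 - 20)/8)*8 = floor(1480/8)*8 = 1480 B
Final fragment needs no 8-byte alignment: it can carry up to MTU - header = 1480 B
Non-final fragments needed = ceil((payload - 1480) / 1480) = ceil(839/1480) = ceil(0.5669) = 1
Number of fragments = 1 + 1 = 2
Fragment sizes (data): 1 * 1480 B + 839 B (last, 839 <= 1480 OK)
Total bytes sent = payload + n_frags * header = 2319 + 2*20 = 2319 + 40 = 2359 B

2, 2359


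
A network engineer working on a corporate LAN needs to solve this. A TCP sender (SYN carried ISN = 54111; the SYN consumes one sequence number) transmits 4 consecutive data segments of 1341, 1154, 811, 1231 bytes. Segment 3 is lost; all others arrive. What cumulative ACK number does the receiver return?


SYN uses sequence number 54111; first data byte = ISN + 1 = 54112.
Segment 1: SEQ = 54112, len = 1341 B, covers [54112, 55452]
Segment 2: SEQ = 55453, len = 1154 B, covers [55453, 56606]
Segment 3: SEQ = 56607, len = 811 B, covers [56607, 57417] [LOST]
Segment 4: SEQ = 57418, len = 1231 B, covers [57418, 58648]
In-order data received: bytes [54112, 56606] (segments 1..2).
Segment 3 missing -> gap begins at byte 56607; later segments buffered out of order.
Cumulative ACK = next expected in-order byte = 54112 + 1341 + 1154 = 56607

56607


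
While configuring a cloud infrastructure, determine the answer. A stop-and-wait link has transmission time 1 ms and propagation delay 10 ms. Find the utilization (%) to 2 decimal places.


Given: Ttrans = 1 ms, Tprop = 10 ms
RTT = 2 * Tprop = 2 * 10 = 20 ms
U = Ttrans / (Ttrans + RTT)
U = 1 / (1 + 20)
U = 1 / 21 = 0.047619
U% = 4.76%

4.76


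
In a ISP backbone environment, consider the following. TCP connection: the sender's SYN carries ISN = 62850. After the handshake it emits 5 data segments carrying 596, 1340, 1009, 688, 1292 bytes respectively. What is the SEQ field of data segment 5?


The SYN occupies sequence number ISN = 62850, so the first data byte is ISN + 1 = 62851.
SEQ of data segment i = (ISN + 1) + sum of payload sizes of segments 1..i-1.
Segment 1: SEQ = 62851, payload = 596 bytes
Segment 2: SEQ = 63447, payload = 1340 bytes
Segment 3: SEQ = 64787, payload = 1009 bytes
Segment 4: SEQ = 65796, payload = 688 bytes
Segment 5: SEQ = 66484, payload = 1292 bytes
SEQ of segment 5 = 62851 + 596 + 1340 + 1009 + 688 = 66484

66484


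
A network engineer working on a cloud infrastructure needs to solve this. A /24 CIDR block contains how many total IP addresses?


Given: CIDR prefix /24
Host bits = 32 - 24 = 8
Total addresses = 2^8 = 256

256


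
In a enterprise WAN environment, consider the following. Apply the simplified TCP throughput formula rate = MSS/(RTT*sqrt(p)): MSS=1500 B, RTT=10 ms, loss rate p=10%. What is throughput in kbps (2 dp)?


Given: MSS = 1500 bytes, RTT = 10 ms, loss = 10%
RTT in seconds = 10 / 1000 = 0.01
Loss rate = 10% = 0.1
sqrt(loss) = sqrt(0.1) = 0.316227766017
Throughput (bytes/s) = 1500 / (0.01 * 0.316227766017) = 474341.6490
Throughput (kbps) = 474341.6490 * 8 / 1000 = 3794.733192 -> 3794.73 kbps (2 dp)

3794.73


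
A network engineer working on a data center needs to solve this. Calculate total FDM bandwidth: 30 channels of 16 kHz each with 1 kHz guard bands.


Given: 30 channels, 16 kHz each, guard = 1 kHz
Channel bandwidth = 30 * 16 = 480 kHz
Guard bands = 29 gaps * 1 kHz = 29 kHz
Total = 480 + 29 = 509 kHz

509


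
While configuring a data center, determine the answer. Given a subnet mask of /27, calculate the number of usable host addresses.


Given: subnet mask /27
Host bits = 32 - 27 = 5
Total addresses = 2^5 = 32
Usable hosts = 32 - 2 (network + broadcast) = 30

30


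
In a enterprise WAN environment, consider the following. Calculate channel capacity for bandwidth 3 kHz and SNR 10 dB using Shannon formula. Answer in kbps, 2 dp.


Given: B = 3 kHz, SNR = 10 dB
SNR linear = 10^(10/10) = 10
1 + SNR = 11
log2(11) = 3.4594316186
C = 3 * 1000 * 3.4594316186 = 10378.2949 bps
C = 10.378295 kbps -> 10.38 kbps (2 dp)

10.38


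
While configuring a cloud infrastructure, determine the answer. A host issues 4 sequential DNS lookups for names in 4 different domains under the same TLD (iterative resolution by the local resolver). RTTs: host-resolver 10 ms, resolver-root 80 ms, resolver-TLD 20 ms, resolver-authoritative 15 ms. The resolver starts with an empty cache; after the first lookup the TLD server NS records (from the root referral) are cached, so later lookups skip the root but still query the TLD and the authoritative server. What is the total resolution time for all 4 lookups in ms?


Lookup 1 (cold cache): local + root + TLD + auth = 10 + 80 + 20 + 15 = 125 ms
Lookups 2..4 (TLD NS cached -> skip root; new domain -> still ask TLD and auth): local + TLD + auth = 10 + 20 + 15 = 45 ms each
Remaining 3 lookups: 3 * 45 = 135 ms
Total = 125 + 135 = 260 ms

260


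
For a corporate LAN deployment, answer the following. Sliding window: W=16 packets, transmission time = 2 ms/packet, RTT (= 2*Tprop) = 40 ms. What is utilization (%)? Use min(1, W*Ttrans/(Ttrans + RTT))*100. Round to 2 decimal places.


Given: W = 16, Ttrans = 2 ms, RTT = 40 ms (= 2 * Tprop, Tprop = 20 ms)
Cycle time = Ttrans + RTT = 2 + 40 = 42 ms (first packet sent until its ACK returns)
W * Ttrans = 16 * 2 = 32 ms of sending per cycle
W * Ttrans / (Ttrans + RTT) = 32 / 42 = 0.761905
U = min(1, 0.761905) = 0.761905
U% = 76.19%

76.19
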